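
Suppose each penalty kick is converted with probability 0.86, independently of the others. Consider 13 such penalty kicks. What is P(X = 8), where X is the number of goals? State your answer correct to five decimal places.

X ~ Binomial(n=13, p=0.86).
P(X=8) = C(13,8) · p^8 · (1−p)^5
= 1287 · 0.29922 · 5.3782e-05 = 0.0207113

0.02071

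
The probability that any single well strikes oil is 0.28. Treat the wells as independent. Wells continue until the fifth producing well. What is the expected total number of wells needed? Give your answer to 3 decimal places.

17.857

Y = total wells until the fifth success; negative binomial with r=5, p=0.28.
E[Y] = r / p = 5 / 0.28 = 17.85714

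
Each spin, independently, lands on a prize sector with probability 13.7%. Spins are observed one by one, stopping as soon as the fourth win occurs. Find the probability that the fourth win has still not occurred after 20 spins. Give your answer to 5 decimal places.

Needing more than 20 spins ⇔ fewer than 4 successes in the first 20. With X ~ Binomial(20, 0.137), P(Y > 20) = P(X ≤ 3).
  k=0: C(20,0)·0.137^0·0.863^20 = 0.0525068
  k=1: C(20,1)·0.137^1·0.863^19 = 0.1667077
  k=2: C(20,2)·0.137^2·0.863^18 = 0.2514138
  k=3: C(20,3)·0.137^3·0.863^17 = 0.2394694
P(X ≤ 3) = 0.7100978

0.71010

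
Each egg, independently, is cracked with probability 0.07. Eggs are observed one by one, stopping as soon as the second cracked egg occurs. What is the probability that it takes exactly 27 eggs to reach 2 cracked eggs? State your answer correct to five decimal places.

0.02076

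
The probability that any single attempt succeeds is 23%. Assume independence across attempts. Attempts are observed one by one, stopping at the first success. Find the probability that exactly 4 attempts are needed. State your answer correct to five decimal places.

0.10500

Geometric (trials to first success), p = 0.23.
P(Y = 4) = (1−p)^3 · p = 0.45653 · 0.23 = 0.1050026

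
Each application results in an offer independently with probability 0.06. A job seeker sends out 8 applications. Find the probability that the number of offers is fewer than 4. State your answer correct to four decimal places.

X ~ Binomial(8, 0.06); P(X ≤ 3) = Σ C(8,k) p^k (1−p)^(8−k) over k:
  k=0: C(8,0)·0.06^0·0.94^8 = 0.609569
  k=1: C(8,1)·0.06^1·0.94^7 = 0.311269
  k=2: C(8,2)·0.06^2·0.94^6 = 0.069539
  k=3: C(8,3)·0.06^3·0.94^5 = 0.008877
Total = 0.999254

0.9993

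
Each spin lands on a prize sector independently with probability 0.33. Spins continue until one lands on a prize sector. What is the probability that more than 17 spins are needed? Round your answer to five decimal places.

Y = number of spins to the first success; geometric, p = 0.33.
P(Y > 17) = P(first 17 all fail) = (1−p)^17 = 0.0011048

0.00110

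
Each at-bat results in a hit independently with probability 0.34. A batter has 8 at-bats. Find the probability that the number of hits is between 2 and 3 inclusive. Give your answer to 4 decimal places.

0.5432

X ~ Binomial(8, 0.34); P(2 ≤ X ≤ 3) = Σ C(8,k) p^k (1−p)^(8−k) over k:
  k=2: C(8,2)·0.34^2·0.66^6 = 0.267534
  k=3: C(8,3)·0.34^3·0.66^5 = 0.275641
Total = 0.543176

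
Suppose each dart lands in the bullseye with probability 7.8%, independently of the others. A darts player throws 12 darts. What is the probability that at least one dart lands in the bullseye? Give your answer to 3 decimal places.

P(at least one) = 1 − P(none) = 1 − (1 − 0.078)^12
= 1 − 0.37737 = 0.62263

0.623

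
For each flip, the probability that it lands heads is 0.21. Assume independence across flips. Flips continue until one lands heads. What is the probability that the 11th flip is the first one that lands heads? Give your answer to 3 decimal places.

0.020

Geometric (trials to first success), p = 0.21.
P(Y = 11) = (1−p)^10 · p = 0.094683 · 0.21 = 0.01988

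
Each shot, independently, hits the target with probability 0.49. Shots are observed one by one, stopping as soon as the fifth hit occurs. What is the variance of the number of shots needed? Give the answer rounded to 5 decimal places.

Y = total shots until the fifth success; negative binomial with r=5, p=0.49.
Var(Y) = r(1−p)/p² = 5·0.51 / 0.49² = 10.6205748

10.62057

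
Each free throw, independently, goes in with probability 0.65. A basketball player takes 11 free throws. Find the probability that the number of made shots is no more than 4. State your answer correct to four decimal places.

0.0501

X ~ Binomial(11, 0.65); P(X ≤ 4) = Σ C(11,k) p^k (1−p)^(11−k) over k:
  k=0: C(11,0)·0.65^0·0.35^11 = 0.000010
  k=1: C(11,1)·0.65^1·0.35^10 = 0.000197
  k=2: C(11,2)·0.65^2·0.35^9 = 0.001831
  k=3: C(11,3)·0.65^3·0.35^8 = 0.010204
  k=4: C(11,4)·0.65^4·0.35^7 = 0.037900
Total = 0.050143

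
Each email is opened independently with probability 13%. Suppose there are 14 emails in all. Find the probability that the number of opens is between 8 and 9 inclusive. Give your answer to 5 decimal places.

0.00012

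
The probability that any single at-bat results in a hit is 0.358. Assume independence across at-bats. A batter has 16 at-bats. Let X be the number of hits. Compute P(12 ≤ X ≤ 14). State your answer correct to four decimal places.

X ~ Binomial(16, 0.358); P(12 ≤ X ≤ 14) = Σ C(16,k) p^k (1−p)^(16−k) over k:
  k=12: C(16,12)·0.358^12·0.642^4 = 0.001370
  k=13: C(16,13)·0.358^13·0.642^3 = 0.000235
  k=14: C(16,14)·0.358^14·0.642^2 = 0.000028
Total = 0.001633

0.0016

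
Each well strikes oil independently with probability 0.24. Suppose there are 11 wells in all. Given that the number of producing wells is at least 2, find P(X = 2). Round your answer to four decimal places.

X ~ Binomial(11, 0.24). Want P(X=2 | X≥2) = P(X=2) / P(X≥2).
P(X=2) = C(11,2)·0.24^2·0.76^9 = 0.267983
P(X≥2) = 1 − 0.048860 − 0.169723 = 0.781418
Ratio = 0.267983 / 0.781418 = 0.342945

0.3429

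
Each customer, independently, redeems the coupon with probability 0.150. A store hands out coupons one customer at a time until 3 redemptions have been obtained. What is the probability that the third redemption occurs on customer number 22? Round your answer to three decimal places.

Y = trial on which the third success occurs; negative binomial, r=3, p=0.15.
P(Y=22) = C(21,2) · p^3 · (1−p)^19
= 210 · 0.003375 · 0.045599 = 0.03232

0.032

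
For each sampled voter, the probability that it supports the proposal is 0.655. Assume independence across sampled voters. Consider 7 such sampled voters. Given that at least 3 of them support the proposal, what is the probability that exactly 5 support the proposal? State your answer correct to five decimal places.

0.31799

X ~ Binomial(7, 0.655). Want P(X=5 | X≥3) = P(X=5) / P(X≥3).
P(X=5) = C(7,5)·0.655^5·0.345^2 = 0.3013450
P(X≥3) = 1 − 0.0005817 − 0.0077313 − 0.0440349 = 0.9476520
Ratio = 0.3013450 / 0.9476520 = 0.3179912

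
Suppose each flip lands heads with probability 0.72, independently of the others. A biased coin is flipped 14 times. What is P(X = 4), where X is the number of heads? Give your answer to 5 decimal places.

0.00080

X ~ Binomial(n=14, p=0.72).
P(X=4) = C(14,4) · p^4 · (1−p)^10
= 1001 · 0.26874 · 2.962e-06 = 0.0007968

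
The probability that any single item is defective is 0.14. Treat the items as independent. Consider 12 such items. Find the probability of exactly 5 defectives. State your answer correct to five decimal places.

X ~ Binomial(n=12, p=0.14).
P(X=5) = C(12,5) · p^5 · (1−p)^7
= 792 · 5.3782e-05 · 0.34793 = 0.0148202

0.01482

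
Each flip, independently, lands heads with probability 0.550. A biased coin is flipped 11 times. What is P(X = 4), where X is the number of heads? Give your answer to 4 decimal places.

X ~ Binomial(n=11, p=0.55).
P(X=4) = C(11,4) · p^4 · (1−p)^7
= 330 · 0.091506 · 0.0037367 = 0.112837

0.1128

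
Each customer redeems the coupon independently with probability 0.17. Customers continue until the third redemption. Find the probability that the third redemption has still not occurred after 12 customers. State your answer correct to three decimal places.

Needing more than 12 customers ⇔ fewer than 3 successes in the first 12. With X ~ Binomial(12, 0.17), P(Y > 12) = P(X ≤ 2).
  k=0: C(12,0)·0.17^0·0.83^12 = 0.10689
  k=1: C(12,1)·0.17^1·0.83^11 = 0.26272
  k=2: C(12,2)·0.17^2·0.83^10 = 0.29595
P(X ≤ 2) = 0.66556

0.666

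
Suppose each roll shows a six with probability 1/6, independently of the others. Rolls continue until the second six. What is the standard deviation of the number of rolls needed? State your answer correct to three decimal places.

7.746

Y = total rolls until the second success; negative binomial with r=2, p=0.166667.
SD(Y) = √[r(1−p)/p²] = √(60.00000) = 7.74597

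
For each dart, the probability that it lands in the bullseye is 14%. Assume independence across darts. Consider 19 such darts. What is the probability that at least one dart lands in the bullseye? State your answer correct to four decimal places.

P(at least one) = 1 − P(none) = 1 − (1 − 0.14)^19
= 1 − 0.056947 = 0.943053

0.9431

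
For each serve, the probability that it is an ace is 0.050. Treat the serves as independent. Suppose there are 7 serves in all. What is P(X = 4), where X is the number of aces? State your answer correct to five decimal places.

X ~ Binomial(n=7, p=0.05).
P(X=4) = C(7,4) · p^4 · (1−p)^3
= 35 · 6.25e-06 · 0.85737 = 0.0001876

0.00019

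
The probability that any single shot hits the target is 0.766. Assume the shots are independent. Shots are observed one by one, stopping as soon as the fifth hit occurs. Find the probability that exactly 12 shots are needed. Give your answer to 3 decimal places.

Y = trial on which the fifth success occurs; negative binomial, r=5, p=0.766.
P(Y=12) = C(11,4) · p^5 · (1−p)^7
= 330 · 0.26372 · 3.8416e-05 = 0.00334

0.003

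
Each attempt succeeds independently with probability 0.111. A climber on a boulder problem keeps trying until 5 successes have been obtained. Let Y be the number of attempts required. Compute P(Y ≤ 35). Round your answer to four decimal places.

0.3471

Finishing within 35 attempts ⇔ at least 5 successes in the first 35. With X ~ Binomial(35, 0.111), P(Y ≤ 35) = 1 − P(X ≤ 4).
  k=0: C(35,0)·0.111^0·0.889^35 = 0.016277
  k=1: C(35,1)·0.111^1·0.889^34 = 0.071130
  k=2: C(35,2)·0.111^2·0.889^33 = 0.150981
  k=3: C(35,3)·0.111^3·0.889^32 = 0.207365
  k=4: C(35,4)·0.111^4·0.889^31 = 0.207131
1 − 0.652883 = 0.347117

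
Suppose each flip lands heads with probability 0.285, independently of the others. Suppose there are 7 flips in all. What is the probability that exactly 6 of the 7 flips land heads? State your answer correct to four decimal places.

0.0027

X ~ Binomial(n=7, p=0.285).
P(X=6) = C(7,6) · p^6 · (1−p)^1
= 7 · 0.00053588 · 0.715 = 0.002682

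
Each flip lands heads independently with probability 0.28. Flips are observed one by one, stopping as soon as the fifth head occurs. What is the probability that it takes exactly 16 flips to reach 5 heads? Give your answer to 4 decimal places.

Y = trial on which the fifth success occurs; negative binomial, r=5, p=0.28.
P(Y=16) = C(15,4) · p^5 · (1−p)^11
= 1365 · 0.001721 · 0.026956 = 0.063326

0.0633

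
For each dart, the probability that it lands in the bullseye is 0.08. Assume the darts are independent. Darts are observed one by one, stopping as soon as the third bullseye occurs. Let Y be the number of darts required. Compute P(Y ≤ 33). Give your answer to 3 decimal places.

0.498

Finishing within 33 darts ⇔ at least 3 successes in the first 33. With X ~ Binomial(33, 0.08), P(Y ≤ 33) = 1 − P(X ≤ 2).
  k=0: C(33,0)·0.08^0·0.92^33 = 0.06383
  k=1: C(33,1)·0.08^1·0.92^32 = 0.18315
  k=2: C(33,2)·0.08^2·0.92^31 = 0.25482
1 − 0.50180 = 0.49820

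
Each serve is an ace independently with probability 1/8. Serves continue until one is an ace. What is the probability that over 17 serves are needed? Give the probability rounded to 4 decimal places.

0.1033

Y = number of serves to the first success; geometric, p = 0.125.
P(Y > 17) = P(first 17 all fail) = (1−p)^17 = 0.103309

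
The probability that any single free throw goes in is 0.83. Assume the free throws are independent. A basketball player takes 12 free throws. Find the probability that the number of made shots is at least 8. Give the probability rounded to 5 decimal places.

0.96073

X ~ Binomial(12, 0.83); P(X ≥ 8) = Σ C(12,k) p^k (1−p)^(12−k) over k:
  k=8: C(12,8)·0.83^8·0.17^4 = 0.0931163
  k=9: C(12,9)·0.83^9·0.17^3 = 0.2020562
  k=10: C(12,10)·0.83^10·0.17^2 = 0.2959530
  k=11: C(12,11)·0.83^11·0.17^1 = 0.2627176
  k=12: C(12,12)·0.83^12·0.17^0 = 0.1068900
Total = 0.9607331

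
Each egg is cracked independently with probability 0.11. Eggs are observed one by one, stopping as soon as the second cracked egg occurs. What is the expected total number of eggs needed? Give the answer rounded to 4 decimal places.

18.1818

Y = total eggs until the second success; negative binomial with r=2, p=0.11.
E[Y] = r / p = 2 / 0.11 = 18.181818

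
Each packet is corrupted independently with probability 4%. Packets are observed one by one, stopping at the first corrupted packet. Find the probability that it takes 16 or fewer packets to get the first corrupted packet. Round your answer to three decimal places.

Y = number of packets to the first success; geometric, p = 0.04.
P(Y ≤ 16) = 1 − (1−p)^16 = 1 − 0.52040 = 0.47960

0.480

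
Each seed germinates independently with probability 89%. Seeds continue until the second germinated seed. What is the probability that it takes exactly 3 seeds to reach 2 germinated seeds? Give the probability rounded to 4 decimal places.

0.1743

Y = trial on which the second success occurs; negative binomial, r=2, p=0.89.
P(Y=3) = C(2,1) · p^2 · (1−p)^1
= 2 · 0.7921 · 0.11 = 0.174262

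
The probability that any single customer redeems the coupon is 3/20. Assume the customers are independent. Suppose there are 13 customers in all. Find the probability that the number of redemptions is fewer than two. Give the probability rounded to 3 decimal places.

0.398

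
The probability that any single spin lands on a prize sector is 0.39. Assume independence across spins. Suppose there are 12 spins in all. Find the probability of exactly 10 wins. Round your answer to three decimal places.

0.002

X ~ Binomial(n=12, p=0.39).
P(X=10) = C(12,10) · p^10 · (1−p)^2
= 66 · 8.1404e-05 · 0.3721 = 0.00200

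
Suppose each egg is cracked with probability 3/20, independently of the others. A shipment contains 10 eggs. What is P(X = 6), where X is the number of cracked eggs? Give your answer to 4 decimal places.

0.0012

X ~ Binomial(n=10, p=0.15).
P(X=6) = C(10,6) · p^6 · (1−p)^4
= 210 · 1.1391e-05 · 0.52201 = 0.001249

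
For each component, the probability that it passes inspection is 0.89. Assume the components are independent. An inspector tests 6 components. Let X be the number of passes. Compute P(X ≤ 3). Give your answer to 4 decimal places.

X ~ Binomial(6, 0.89); P(X ≤ 3) = Σ C(6,k) p^k (1−p)^(6−k) over k:
  k=0: C(6,0)·0.89^0·0.11^6 = 0.000002
  k=1: C(6,1)·0.89^1·0.11^5 = 0.000086
  k=2: C(6,2)·0.89^2·0.11^4 = 0.001740
  k=3: C(6,3)·0.89^3·0.11^3 = 0.018766
Total = 0.020594

0.0206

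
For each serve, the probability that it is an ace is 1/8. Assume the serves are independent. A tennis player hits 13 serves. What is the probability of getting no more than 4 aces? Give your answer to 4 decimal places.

X ~ Binomial(13, 0.125); P(X ≤ 4) = Σ C(13,k) p^k (1−p)^(13−k) over k:
  k=0: C(13,0)·0.125^0·0.875^13 = 0.176240
  k=1: C(13,1)·0.125^1·0.875^12 = 0.327303
  k=2: C(13,2)·0.125^2·0.875^11 = 0.280545
  k=3: C(13,3)·0.125^3·0.875^10 = 0.146952
  k=4: C(13,4)·0.125^4·0.875^9 = 0.052483
Total = 0.983524

0.9835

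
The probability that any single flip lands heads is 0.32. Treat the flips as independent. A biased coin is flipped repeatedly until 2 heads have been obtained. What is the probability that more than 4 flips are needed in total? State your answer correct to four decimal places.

0.6163

Needing more than 4 flips ⇔ fewer than 2 successes in the first 4. With X ~ Binomial(4, 0.32), P(Y > 4) = P(X ≤ 1).
  k=0: C(4,0)·0.32^0·0.68^4 = 0.213814
  k=1: C(4,1)·0.32^1·0.68^3 = 0.402473
P(X ≤ 1) = 0.616287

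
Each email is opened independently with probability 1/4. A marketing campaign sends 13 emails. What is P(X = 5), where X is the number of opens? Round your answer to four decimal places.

X ~ Binomial(n=13, p=0.25).
P(X=5) = C(13,5) · p^5 · (1−p)^8
= 1287 · 0.00097656 · 0.10011 = 0.125826

0.1258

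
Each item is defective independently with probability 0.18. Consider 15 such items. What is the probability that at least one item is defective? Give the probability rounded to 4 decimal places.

0.9490

P(at least one) = 1 − P(none) = 1 − (1 − 0.18)^15
= 1 − 0.050957 = 0.949043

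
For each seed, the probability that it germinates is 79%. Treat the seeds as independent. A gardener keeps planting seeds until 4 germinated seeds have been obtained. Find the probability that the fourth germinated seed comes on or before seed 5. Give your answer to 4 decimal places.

0.7167

Finishing within 5 seeds ⇔ at least 4 successes in the first 5. With X ~ Binomial(5, 0.79), P(Y ≤ 5) = 1 − P(X ≤ 3).
  k=0: C(5,0)·0.79^0·0.21^5 = 0.000408
  k=1: C(5,1)·0.79^1·0.21^4 = 0.007682
  k=2: C(5,2)·0.79^2·0.21^3 = 0.057798
  k=3: C(5,3)·0.79^3·0.21^2 = 0.217430
1 − 0.283319 = 0.716681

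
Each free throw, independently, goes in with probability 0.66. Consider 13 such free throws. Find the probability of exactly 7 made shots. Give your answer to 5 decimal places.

X ~ Binomial(n=13, p=0.66).
P(X=7) = C(13,7) · p^7 · (1−p)^6
= 1716 · 0.054552 · 0.0015448 = 0.1446100

0.14461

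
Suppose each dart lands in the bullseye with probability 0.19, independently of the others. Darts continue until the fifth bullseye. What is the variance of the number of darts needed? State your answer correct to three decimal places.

Y = total darts until the fifth success; negative binomial with r=5, p=0.19.
Var(Y) = r(1−p)/p² = 5·0.81 / 0.19² = 112.18837

112.188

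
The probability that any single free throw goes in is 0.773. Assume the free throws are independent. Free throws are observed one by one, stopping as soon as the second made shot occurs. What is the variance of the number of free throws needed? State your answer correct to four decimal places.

Y = total free throws until the second success; negative binomial with r=2, p=0.773.
Var(Y) = r(1−p)/p² = 2·0.227 / 0.773² = 0.759796

0.7598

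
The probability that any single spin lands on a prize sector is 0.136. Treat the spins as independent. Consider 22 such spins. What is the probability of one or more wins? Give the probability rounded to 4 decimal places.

0.9599

P(at least one) = 1 − P(none) = 1 − (1 − 0.136)^22
= 1 − 0.040115 = 0.959885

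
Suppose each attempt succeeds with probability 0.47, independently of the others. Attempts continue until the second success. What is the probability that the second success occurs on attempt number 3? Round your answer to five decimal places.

0.23415

Y = trial on which the second success occurs; negative binomial, r=2, p=0.47.
P(Y=3) = C(2,1) · p^2 · (1−p)^1
= 2 · 0.2209 · 0.53 = 0.2341540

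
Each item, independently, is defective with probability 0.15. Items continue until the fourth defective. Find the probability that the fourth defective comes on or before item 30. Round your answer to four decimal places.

Finishing within 30 items ⇔ at least 4 successes in the first 30. With X ~ Binomial(30, 0.15), P(Y ≤ 30) = 1 − P(X ≤ 3).
  k=0: C(30,0)·0.15^0·0.85^30 = 0.007631
  k=1: C(30,1)·0.15^1·0.85^29 = 0.040398
  k=2: C(30,2)·0.15^2·0.85^28 = 0.103372
  k=3: C(30,3)·0.15^3·0.85^27 = 0.170259
1 − 0.321660 = 0.678340

0.6783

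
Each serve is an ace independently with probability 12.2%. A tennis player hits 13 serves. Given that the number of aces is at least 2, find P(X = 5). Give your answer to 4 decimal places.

X ~ Binomial(13, 0.122). Want P(X=5 | X≥2) = P(X=5) / P(X≥2).
P(X=5) = C(13,5)·0.122^5·0.878^8 = 0.012284
P(X≥2) = 1 − 0.184259 − 0.332841 = 0.482900
Ratio = 0.012284 / 0.482900 = 0.025438

0.0254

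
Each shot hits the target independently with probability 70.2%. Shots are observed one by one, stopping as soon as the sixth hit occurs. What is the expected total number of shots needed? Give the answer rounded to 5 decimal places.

8.54701

Y = total shots until the sixth success; negative binomial with r=6, p=0.702.
E[Y] = r / p = 6 / 0.702 = 8.5470085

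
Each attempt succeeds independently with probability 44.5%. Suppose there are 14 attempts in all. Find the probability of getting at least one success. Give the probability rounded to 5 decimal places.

0.99974

P(at least one) = 1 − P(none) = 1 − (1 − 0.445)^14
= 1 − 0.0002631 = 0.9997369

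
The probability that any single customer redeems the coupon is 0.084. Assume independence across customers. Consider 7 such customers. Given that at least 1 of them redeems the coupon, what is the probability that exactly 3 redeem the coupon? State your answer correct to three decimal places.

0.032

X ~ Binomial(7, 0.084). Want P(X=3 | X≥1) = P(X=3) / P(X≥1).
P(X=3) = C(7,3)·0.084^3·0.916^4 = 0.01460
P(X≥1) = 1 − 0.54109 = 0.45891
Ratio = 0.01460 / 0.45891 = 0.03182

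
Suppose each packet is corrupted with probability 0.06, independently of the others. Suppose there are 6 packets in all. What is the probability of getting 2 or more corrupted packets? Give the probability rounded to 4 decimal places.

X ~ Binomial(6, 0.06); P(X ≥ 2) = Σ C(6,k) p^k (1−p)^(6−k) over k:
  k=2: C(6,2)·0.06^2·0.94^4 = 0.042160
  k=3: C(6,3)·0.06^3·0.94^3 = 0.003588
  k=4: C(6,4)·0.06^4·0.94^2 = 0.000172
  k=5: C(6,5)·0.06^5·0.94^1 = 0.000004
  k=6: C(6,6)·0.06^6·0.94^0 = 0.000000
Total = 0.045925

0.0459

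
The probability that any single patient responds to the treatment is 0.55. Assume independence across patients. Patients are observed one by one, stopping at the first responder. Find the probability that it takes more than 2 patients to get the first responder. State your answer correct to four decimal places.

Y = number of patients to the first success; geometric, p = 0.55.
P(Y > 2) = P(first 2 all fail) = (1−p)^2 = 0.202500

0.2025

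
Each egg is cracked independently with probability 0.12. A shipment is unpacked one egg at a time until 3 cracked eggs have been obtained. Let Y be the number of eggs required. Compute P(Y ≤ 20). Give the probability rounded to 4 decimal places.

0.4369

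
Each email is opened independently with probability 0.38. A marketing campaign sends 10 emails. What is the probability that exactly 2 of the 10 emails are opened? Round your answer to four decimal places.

X ~ Binomial(n=10, p=0.38).
P(X=2) = C(10,2) · p^2 · (1−p)^8
= 45 · 0.1444 · 0.021834 = 0.141877

0.1419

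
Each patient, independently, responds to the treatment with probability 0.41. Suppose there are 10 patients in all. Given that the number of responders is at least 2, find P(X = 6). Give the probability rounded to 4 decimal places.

0.1260

X ~ Binomial(10, 0.41). Want P(X=6 | X≥2) = P(X=6) / P(X≥2).
P(X=6) = C(10,6)·0.41^6·0.59^4 = 0.120873
P(X≥2) = 1 − 0.005111 − 0.035518 = 0.959371
Ratio = 0.120873 / 0.959371 = 0.125992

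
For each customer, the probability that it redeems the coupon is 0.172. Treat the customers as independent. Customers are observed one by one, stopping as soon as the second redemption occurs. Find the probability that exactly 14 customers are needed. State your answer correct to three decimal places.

Y = trial on which the second success occurs; negative binomial, r=2, p=0.172.
P(Y=14) = C(13,1) · p^2 · (1−p)^12
= 13 · 0.029584 · 0.10384 = 0.03994

0.040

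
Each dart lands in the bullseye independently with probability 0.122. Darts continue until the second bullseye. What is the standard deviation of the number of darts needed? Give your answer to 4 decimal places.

10.8618

Y = total darts until the second success; negative binomial with r=2, p=0.122.
SD(Y) = √[r(1−p)/p²] = √(117.979038) = 10.861816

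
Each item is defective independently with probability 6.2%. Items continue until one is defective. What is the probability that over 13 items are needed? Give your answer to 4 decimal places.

0.4351

Y = number of items to the first success; geometric, p = 0.062.
P(Y > 13) = P(first 13 all fail) = (1−p)^13 = 0.435148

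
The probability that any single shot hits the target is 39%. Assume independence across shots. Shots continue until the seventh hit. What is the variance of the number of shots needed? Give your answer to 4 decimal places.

Y = total shots until the seventh success; negative binomial with r=7, p=0.39.
Var(Y) = r(1−p)/p² = 7·0.61 / 0.39² = 28.073636

28.0736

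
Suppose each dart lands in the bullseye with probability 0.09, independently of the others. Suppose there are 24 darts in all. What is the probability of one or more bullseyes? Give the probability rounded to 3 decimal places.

0.896

P(at least one) = 1 − P(none) = 1 − (1 − 0.09)^24
= 1 − 0.10399 = 0.89601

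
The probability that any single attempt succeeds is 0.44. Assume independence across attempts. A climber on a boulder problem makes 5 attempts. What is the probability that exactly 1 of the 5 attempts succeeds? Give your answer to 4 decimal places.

X ~ Binomial(n=5, p=0.44).
P(X=1) = C(5,1) · p^1 · (1−p)^4
= 5 · 0.44 · 0.098345 = 0.216359

0.2164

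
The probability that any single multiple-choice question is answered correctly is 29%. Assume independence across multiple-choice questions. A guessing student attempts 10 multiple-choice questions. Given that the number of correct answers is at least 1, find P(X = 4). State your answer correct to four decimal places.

X ~ Binomial(10, 0.29). Want P(X=4 | X≥1) = P(X=4) / P(X≥1).
P(X=4) = C(10,4)·0.29^4·0.71^6 = 0.190266
P(X≥1) = 1 − 0.032552 = 0.967448
Ratio = 0.190266 / 0.967448 = 0.196668

0.1967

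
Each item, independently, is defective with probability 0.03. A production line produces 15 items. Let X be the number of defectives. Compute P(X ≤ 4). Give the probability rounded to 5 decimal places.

0.99994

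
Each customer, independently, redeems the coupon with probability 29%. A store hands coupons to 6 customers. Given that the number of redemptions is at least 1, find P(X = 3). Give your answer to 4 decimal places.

X ~ Binomial(6, 0.29). Want P(X=3 | X≥1) = P(X=3) / P(X≥1).
P(X=3) = C(6,3)·0.29^3·0.71^3 = 0.174582
P(X≥1) = 1 − 0.128100 = 0.871900
Ratio = 0.174582 / 0.871900 = 0.200232

0.2002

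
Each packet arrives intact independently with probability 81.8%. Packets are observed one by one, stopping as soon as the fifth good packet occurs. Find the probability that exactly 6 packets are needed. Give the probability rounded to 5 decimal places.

Y = trial on which the fifth success occurs; negative binomial, r=5, p=0.818.
P(Y=6) = C(5,4) · p^5 · (1−p)^1
= 5 · 0.36624 · 0.182 = 0.3332790

0.33328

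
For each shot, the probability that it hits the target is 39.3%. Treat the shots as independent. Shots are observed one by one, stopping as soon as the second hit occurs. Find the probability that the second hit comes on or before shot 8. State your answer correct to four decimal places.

Finishing within 8 shots ⇔ at least 2 successes in the first 8. With X ~ Binomial(8, 0.393), P(Y ≤ 8) = 1 − P(X ≤ 1).
  k=0: C(8,0)·0.393^0·0.607^8 = 0.018429
  k=1: C(8,1)·0.393^1·0.607^7 = 0.095456
1 − 0.113885 = 0.886115

0.8861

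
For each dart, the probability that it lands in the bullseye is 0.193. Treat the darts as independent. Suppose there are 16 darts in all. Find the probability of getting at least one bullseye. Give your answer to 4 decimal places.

P(at least one) = 1 − P(none) = 1 − (1 − 0.193)^16
= 1 − 0.032358 = 0.967642

0.9676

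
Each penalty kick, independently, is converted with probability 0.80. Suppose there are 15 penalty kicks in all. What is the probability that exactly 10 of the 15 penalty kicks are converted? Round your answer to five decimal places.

0.10318

X ~ Binomial(n=15, p=0.80).
P(X=10) = C(15,10) · p^10 · (1−p)^5
= 3003 · 0.10737 · 0.00032 = 0.1031823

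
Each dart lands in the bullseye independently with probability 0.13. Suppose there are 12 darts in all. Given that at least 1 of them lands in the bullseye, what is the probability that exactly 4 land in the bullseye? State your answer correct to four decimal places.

X ~ Binomial(12, 0.13). Want P(X=4 | X≥1) = P(X=4) / P(X≥1).
P(X=4) = C(12,4)·0.13^4·0.87^8 = 0.046402
P(X≥1) = 1 − 0.188032 = 0.811968
Ratio = 0.046402 / 0.811968 = 0.057147

0.0571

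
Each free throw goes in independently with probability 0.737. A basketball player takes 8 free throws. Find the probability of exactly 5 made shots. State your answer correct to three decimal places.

0.222

X ~ Binomial(n=8, p=0.737).
P(X=5) = C(8,5) · p^5 · (1−p)^3
= 56 · 0.21744 · 0.018191 = 0.22151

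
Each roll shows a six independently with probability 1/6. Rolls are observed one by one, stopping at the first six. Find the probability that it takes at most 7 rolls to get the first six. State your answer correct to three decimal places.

Y = number of rolls to the first success; geometric, p = 0.166667.
P(Y ≤ 7) = 1 − (1−p)^7 = 1 − 0.27908 = 0.72092

0.721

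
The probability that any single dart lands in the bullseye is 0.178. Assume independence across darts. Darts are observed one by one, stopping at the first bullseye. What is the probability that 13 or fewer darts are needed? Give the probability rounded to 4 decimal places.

Y = number of darts to the first success; geometric, p = 0.178.
P(Y ≤ 13) = 1 − (1−p)^13 = 1 − 0.078223 = 0.921777

0.9218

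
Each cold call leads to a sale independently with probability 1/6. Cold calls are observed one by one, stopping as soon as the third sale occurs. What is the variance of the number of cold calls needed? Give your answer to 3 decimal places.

Y = total cold calls until the third success; negative binomial with r=3, p=0.166667.
Var(Y) = r(1−p)/p² = 3·0.833333 / 0.166667² = 90.00000

90.000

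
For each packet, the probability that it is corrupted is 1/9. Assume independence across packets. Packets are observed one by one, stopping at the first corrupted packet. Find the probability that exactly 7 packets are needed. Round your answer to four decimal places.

0.0548

Geometric (trials to first success), p = 0.111111.
P(Y = 7) = (1−p)^6 · p = 0.49327 · 0.111111 = 0.054808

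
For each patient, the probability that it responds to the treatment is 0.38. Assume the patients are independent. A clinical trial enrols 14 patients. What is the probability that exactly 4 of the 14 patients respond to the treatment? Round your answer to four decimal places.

X ~ Binomial(n=14, p=0.38).
P(X=4) = C(14,4) · p^4 · (1−p)^10
= 1001 · 0.020851 · 0.008393 = 0.175180

0.1752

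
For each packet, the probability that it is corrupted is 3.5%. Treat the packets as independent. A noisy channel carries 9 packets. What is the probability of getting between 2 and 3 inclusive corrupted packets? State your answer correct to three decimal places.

X ~ Binomial(9, 0.035); P(2 ≤ X ≤ 3) = Σ C(9,k) p^k (1−p)^(9−k) over k:
  k=2: C(9,2)·0.035^2·0.965^7 = 0.03437
  k=3: C(9,3)·0.035^3·0.965^6 = 0.00291
Total = 0.03727

0.037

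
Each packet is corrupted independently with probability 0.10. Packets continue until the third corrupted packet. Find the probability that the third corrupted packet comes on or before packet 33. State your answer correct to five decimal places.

Finishing within 33 packets ⇔ at least 3 successes in the first 33. With X ~ Binomial(33, 0.10), P(Y ≤ 33) = 1 − P(X ≤ 2).
  k=0: C(33,0)·0.10^0·0.90^33 = 0.0309032
  k=1: C(33,1)·0.10^1·0.90^32 = 0.1133116
  k=2: C(33,2)·0.10^2·0.90^31 = 0.2014428
1 − 0.3456575 = 0.6543425

0.65434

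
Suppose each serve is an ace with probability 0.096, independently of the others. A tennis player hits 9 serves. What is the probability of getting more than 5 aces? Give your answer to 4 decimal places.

0.0001

X ~ Binomial(9, 0.096); P(X ≥ 6) = Σ C(9,k) p^k (1−p)^(9−k) over k:
  k=6: C(9,6)·0.096^6·0.904^3 = 0.000049
  k=7: C(9,7)·0.096^7·0.904^2 = 0.000002
  k=8: C(9,8)·0.096^8·0.904^1 = 0.000000
  k=9: C(9,9)·0.096^9·0.904^0 = 0.000000
Total = 0.000051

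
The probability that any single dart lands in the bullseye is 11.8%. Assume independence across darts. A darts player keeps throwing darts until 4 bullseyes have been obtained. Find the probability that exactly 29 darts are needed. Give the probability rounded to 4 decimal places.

0.0275

Y = trial on which the fourth success occurs; negative binomial, r=4, p=0.118.
P(Y=29) = C(28,3) · p^4 · (1−p)^25
= 3276 · 0.00019388 · 0.043323 = 0.027516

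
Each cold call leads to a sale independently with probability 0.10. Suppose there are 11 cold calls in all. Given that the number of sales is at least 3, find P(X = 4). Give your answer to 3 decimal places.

0.176

X ~ Binomial(11, 0.10). Want P(X=4 | X≥3) = P(X=4) / P(X≥3).
P(X=4) = C(11,4)·0.10^4·0.90^7 = 0.01578
P(X≥3) = 1 − 0.31381 − 0.38355 − 0.21308 = 0.08956
Ratio = 0.01578 / 0.08956 = 0.17623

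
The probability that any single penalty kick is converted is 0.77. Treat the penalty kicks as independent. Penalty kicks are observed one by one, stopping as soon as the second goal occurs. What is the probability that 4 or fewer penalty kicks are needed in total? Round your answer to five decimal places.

0.95973

Finishing within 4 penalty kicks ⇔ at least 2 successes in the first 4. With X ~ Binomial(4, 0.77), P(Y ≤ 4) = 1 − P(X ≤ 1).
  k=0: C(4,0)·0.77^0·0.23^4 = 0.0027984
  k=1: C(4,1)·0.77^1·0.23^3 = 0.0374744
1 − 0.0402728 = 0.9597272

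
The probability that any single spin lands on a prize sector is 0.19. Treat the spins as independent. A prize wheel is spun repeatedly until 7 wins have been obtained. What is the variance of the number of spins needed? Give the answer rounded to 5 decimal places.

157.06371

Y = total spins until the seventh success; negative binomial with r=7, p=0.19.
Var(Y) = r(1−p)/p² = 7·0.81 / 0.19² = 157.0637119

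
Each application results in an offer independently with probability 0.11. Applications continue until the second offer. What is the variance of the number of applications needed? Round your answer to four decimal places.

147.1074

Y = total applications until the second success; negative binomial with r=2, p=0.11.
Var(Y) = r(1−p)/p² = 2·0.89 / 0.11² = 147.107438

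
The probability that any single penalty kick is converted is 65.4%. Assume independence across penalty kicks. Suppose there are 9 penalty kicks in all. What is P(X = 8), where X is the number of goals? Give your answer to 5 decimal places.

0.10422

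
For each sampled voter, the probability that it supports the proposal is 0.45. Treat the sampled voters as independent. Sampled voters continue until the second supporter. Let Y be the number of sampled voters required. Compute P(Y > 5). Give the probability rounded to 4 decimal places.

0.2562

Needing more than 5 sampled voters ⇔ fewer than 2 successes in the first 5. With X ~ Binomial(5, 0.45), P(Y > 5) = P(X ≤ 1).
  k=0: C(5,0)·0.45^0·0.55^5 = 0.050328
  k=1: C(5,1)·0.45^1·0.55^4 = 0.205889
P(X ≤ 1) = 0.256217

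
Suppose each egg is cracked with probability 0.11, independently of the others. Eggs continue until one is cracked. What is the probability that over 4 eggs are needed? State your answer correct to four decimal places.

0.6274

Y = number of eggs to the first success; geometric, p = 0.11.
P(Y > 4) = P(first 4 all fail) = (1−p)^4 = 0.627422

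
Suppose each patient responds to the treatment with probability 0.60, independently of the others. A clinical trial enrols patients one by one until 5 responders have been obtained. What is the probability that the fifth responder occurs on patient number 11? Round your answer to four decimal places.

0.0669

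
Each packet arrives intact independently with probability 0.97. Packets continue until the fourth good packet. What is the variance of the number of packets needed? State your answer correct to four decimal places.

0.1275

Y = total packets until the fourth success; negative binomial with r=4, p=0.97.
Var(Y) = r(1−p)/p² = 4·0.03 / 0.97² = 0.127537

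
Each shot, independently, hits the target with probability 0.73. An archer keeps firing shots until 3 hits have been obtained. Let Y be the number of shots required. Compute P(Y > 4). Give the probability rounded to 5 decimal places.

0.29588

Needing more than 4 shots ⇔ fewer than 3 successes in the first 4. With X ~ Binomial(4, 0.73), P(Y > 4) = P(X ≤ 2).
  k=0: C(4,0)·0.73^0·0.27^4 = 0.0053144
  k=1: C(4,1)·0.73^1·0.27^3 = 0.0574744
  k=2: C(4,2)·0.73^2·0.27^2 = 0.2330905
P(X ≤ 2) = 0.2958792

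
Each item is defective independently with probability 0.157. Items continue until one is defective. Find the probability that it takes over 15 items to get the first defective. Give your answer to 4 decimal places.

0.0772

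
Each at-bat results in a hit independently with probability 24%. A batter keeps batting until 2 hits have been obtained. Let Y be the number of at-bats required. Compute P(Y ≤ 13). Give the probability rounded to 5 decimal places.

0.85592

Finishing within 13 at-bats ⇔ at least 2 successes in the first 13. With X ~ Binomial(13, 0.24), P(Y ≤ 13) = 1 − P(X ≤ 1).
  k=0: C(13,0)·0.24^0·0.76^13 = 0.0282213
  k=1: C(13,1)·0.24^1·0.76^12 = 0.1158558
1 − 0.1440771 = 0.8559229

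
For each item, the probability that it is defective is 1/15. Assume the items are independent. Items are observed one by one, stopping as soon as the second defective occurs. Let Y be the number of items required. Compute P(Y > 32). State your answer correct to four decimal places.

Needing more than 32 items ⇔ fewer than 2 successes in the first 32. With X ~ Binomial(32, 0.066667), P(Y > 32) = P(X ≤ 1).
  k=0: C(32,0)·0.066667^0·0.933333^32 = 0.109945
  k=1: C(32,1)·0.066667^1·0.933333^31 = 0.251304
P(X ≤ 1) = 0.361249

0.3612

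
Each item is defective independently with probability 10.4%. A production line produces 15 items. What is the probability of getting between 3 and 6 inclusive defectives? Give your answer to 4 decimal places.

X ~ Binomial(15, 0.104); P(3 ≤ X ≤ 6) = Σ C(15,k) p^k (1−p)^(15−k) over k:
  k=3: C(15,3)·0.104^3·0.896^12 = 0.137027
  k=4: C(15,4)·0.104^4·0.896^11 = 0.047715
  k=5: C(15,5)·0.104^5·0.896^10 = 0.012184
  k=6: C(15,6)·0.104^6·0.896^9 = 0.002357
Total = 0.199284

0.1993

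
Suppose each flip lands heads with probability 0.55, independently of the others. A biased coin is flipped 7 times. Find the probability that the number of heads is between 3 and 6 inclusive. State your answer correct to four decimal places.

X ~ Binomial(7, 0.55); P(3 ≤ X ≤ 6) = Σ C(7,k) p^k (1−p)^(7−k) over k:
  k=3: C(7,3)·0.55^3·0.45^4 = 0.238785
  k=4: C(7,4)·0.55^4·0.45^3 = 0.291848
  k=5: C(7,5)·0.55^5·0.45^2 = 0.214022
  k=6: C(7,6)·0.55^6·0.45^1 = 0.087194
Total = 0.831848

0.8318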